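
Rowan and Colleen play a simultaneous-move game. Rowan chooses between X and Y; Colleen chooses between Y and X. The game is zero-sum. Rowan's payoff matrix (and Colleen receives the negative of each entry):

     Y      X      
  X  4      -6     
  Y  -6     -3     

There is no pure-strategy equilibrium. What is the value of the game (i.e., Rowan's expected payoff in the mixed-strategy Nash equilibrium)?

Rowan's indifference between X and Y determines Colleen's mixing probability q:
  Rowan's expected payoff from X: q·4 + (1−q)·(-6) = 10q - 6
  Rowan's expected payoff from Y: q·(-6) + (1−q)·(-3) = -3q - 3
  10q - 6 = -3q - 3  ⇒  13q = 3  ⇒  q = 3/13.
The value is Rowan's expected payoff against this mix (using X): (3/13)·4 + (10/13)·(-6) = -48/13.

v = -48/13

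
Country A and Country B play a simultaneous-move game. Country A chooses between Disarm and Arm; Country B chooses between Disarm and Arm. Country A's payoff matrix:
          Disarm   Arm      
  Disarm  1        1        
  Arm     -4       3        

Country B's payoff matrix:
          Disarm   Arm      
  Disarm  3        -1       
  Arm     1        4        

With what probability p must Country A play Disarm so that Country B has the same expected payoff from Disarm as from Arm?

p = 3/7

Set Country B's expected payoff from Disarm equal to that from Arm:
  Country B's payoff from Disarm: p·3 + (1−p)·1 = 2p + 1
  Country B's payoff from Arm: p·(-1) + (1−p)·4 = -5p + 4
  2p + 1 = -5p + 4  ⇒  7p = 3  ⇒  p = 3/7.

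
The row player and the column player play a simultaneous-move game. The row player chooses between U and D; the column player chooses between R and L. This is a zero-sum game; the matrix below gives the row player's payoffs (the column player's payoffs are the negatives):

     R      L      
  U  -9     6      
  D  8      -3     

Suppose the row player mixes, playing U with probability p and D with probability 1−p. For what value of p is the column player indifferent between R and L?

The column player's indifference between R and L determines the row player's mixing probability p:
  the column player's payoff from R: p·9 + (1−p)·(-8) = 17p - 8
  the column player's payoff from L: p·(-6) + (1−p)·3 = -9p + 3
  17p - 8 = -9p + 3  ⇒  26p = 11  ⇒  p = 11/26.

p = 11/26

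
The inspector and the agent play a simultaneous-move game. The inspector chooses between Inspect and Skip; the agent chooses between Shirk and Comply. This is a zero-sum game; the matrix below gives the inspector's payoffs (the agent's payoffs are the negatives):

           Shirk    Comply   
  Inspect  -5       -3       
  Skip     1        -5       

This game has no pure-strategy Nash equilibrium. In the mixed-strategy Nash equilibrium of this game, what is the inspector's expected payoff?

For the inspector to be willing to mix, the inspector must be indifferent between Inspect and Skip, which pins down the agent's mix.
  the inspector's payoff from Inspect: q·(-5) + (1−q)·(-3) = -2q - 3
  the inspector's payoff from Skip: q·1 + (1−q)·(-5) = 6q - 5
  -2q - 3 = 6q - 5  ⇒  -8q = -2  ⇒  q = 1/4.
At equilibrium the inspector is indifferent across rows, so the inspector's payoff equals the payoff from Inspect: (1/4)·(-5) + (3/4)·(-3) = -7/2.

-7/2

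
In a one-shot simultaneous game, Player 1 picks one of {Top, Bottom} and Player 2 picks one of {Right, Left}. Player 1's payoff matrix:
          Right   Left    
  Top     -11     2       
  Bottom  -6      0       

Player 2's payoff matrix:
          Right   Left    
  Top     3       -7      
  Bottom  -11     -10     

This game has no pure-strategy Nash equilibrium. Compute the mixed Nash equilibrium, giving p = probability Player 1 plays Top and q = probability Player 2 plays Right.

Set Player 2's expected payoff from Right equal to that from Left:
  Player 2's payoff from Right: p·3 + (1−p)·(-11) = 14p - 11
  Player 2's payoff from Left: p·(-7) + (1−p)·(-10) = 3p - 10
  14p - 11 = 3p - 10  ⇒  11p = 1  ⇒  p = 1/11.
For Player 1 to be willing to mix, Player 1 must be indifferent between Top and Bottom, which pins down Player 2's mix.
  Player 1's payoff to Top: q·(-11) + (1−q)·2 = -13q + 2
  Player 1's payoff to Bottom: q·(-6) + (1−q)·0 = -6q
  -13q + 2 = -6q  ⇒  -7q = -2  ⇒  q = 2/7.

p = 1/11, q = 2/7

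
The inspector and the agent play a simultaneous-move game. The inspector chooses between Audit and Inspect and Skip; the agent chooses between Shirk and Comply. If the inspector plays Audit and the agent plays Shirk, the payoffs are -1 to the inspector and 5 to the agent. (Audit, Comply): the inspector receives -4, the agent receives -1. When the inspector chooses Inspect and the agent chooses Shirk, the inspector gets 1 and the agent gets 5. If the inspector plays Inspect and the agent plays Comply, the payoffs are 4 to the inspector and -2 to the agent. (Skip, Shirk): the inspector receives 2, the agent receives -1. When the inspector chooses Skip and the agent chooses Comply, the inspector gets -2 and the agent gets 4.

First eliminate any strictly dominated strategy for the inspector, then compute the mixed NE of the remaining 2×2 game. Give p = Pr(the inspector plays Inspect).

p = 5/12

The inspector's strategy Audit is strictly dominated by Skip: 2 > -1 and -2 > -4. Eliminate Audit.
The agent's indifference between Shirk and Comply determines the inspector's mixing probability p:
  the agent's payoff to Shirk: p·5 + (1−p)·(-1) = 6p - 1
  the agent's payoff to Comply: p·(-2) + (1−p)·4 = -6p + 4
  6p - 1 = -6p + 4  ⇒  12p = 5  ⇒  p = 5/12.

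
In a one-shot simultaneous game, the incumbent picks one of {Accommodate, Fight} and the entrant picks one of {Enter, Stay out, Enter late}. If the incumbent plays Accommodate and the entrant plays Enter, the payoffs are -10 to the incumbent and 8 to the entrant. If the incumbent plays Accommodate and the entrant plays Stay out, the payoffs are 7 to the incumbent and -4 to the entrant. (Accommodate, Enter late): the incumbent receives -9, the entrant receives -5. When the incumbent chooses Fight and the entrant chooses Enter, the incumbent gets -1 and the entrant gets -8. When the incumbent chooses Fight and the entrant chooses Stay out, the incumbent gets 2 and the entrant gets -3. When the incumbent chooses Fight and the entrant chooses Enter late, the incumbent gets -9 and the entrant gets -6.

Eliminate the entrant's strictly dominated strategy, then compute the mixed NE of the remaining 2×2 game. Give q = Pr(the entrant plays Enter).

q = 5/14

The entrant's strategy Enter late is strictly dominated by Stay out: -4 > -5 and -3 > -6. Eliminate Enter late.
The incumbent's indifference between Accommodate and Fight determines the entrant's mixing probability q:
  the incumbent's payoff to Accommodate: q·(-10) + (1−q)·7 = -17q + 7
  the incumbent's payoff to Fight: q·(-1) + (1−q)·2 = -3q + 2
  -17q + 7 = -3q + 2  ⇒  -14q = -5  ⇒  q = 5/14.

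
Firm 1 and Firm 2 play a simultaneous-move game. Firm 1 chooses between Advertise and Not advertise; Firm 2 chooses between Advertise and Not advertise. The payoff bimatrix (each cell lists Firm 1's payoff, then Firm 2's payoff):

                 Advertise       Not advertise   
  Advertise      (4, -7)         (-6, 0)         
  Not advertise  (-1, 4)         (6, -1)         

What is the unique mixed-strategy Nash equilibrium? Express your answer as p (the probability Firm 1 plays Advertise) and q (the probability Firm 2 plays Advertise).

Set Firm 2's expected payoff from Advertise equal to that from Not advertise:
  Firm 2's payoff from Advertise: p·(-7) + (1−p)·4 = -11p + 4
  Firm 2's payoff from Not advertise: p·0 + (1−p)·(-1) = p - 1
  -11p + 4 = p - 1  ⇒  -12p = -5  ⇒  p = 5/12.
Firm 2's mix must leave Firm 1 indifferent between Advertise and Not advertise.
  Firm 1's payoff to Advertise: q·4 + (1−q)·(-6) = 10q - 6
  Firm 1's payoff to Not advertise: q·(-1) + (1−q)·6 = -7q + 6
  10q - 6 = -7q + 6  ⇒  17q = 12  ⇒  q = 12/17.

p = 5/12, q = 12/17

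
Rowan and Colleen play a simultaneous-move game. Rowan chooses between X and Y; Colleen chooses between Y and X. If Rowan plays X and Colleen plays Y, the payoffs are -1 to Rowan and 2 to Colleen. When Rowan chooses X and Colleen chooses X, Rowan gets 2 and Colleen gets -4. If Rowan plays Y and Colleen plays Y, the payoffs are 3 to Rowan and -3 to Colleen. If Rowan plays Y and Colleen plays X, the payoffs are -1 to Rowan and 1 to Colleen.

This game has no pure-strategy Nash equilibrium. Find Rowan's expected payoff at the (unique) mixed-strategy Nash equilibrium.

Colleen's mix must leave Rowan indifferent between X and Y.
  Rowan's expected payoff from X: q·(-1) + (1−q)·2 = -3q + 2
  Rowan's expected payoff from Y: q·3 + (1−q)·(-1) = 4q - 1
  -3q + 2 = 4q - 1  ⇒  -7q = -3  ⇒  q = 3/7.
At equilibrium Rowan is indifferent across rows, so Rowan's payoff equals the payoff from X: (3/7)·(-1) + (4/7)·2 = 5/7.

5/7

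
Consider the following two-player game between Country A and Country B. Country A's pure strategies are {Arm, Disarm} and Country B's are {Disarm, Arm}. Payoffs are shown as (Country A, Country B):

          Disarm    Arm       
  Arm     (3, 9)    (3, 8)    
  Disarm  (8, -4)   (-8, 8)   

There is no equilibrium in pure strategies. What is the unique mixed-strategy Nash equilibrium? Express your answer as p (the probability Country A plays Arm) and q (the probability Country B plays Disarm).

p = 12/13, q = 11/16

For Country B to be willing to mix, Country B must be indifferent between Disarm and Arm, which pins down Country A's mix.
  Country B's payoff from Disarm: p·9 + (1−p)·(-4) = 13p - 4
  Country B's payoff from Arm: p·8 + (1−p)·8 = 8
  13p - 4 = 8  ⇒  13p = 12  ⇒  p = 12/13.
Set Country A's expected payoff from Arm equal to that from Disarm:
  Country A's payoff to Arm: q·3 + (1−q)·3 = 3
  Country A's payoff to Disarm: q·8 + (1−q)·(-8) = 16q - 8
  3 = 16q - 8  ⇒  -16q = -11  ⇒  q = 11/16.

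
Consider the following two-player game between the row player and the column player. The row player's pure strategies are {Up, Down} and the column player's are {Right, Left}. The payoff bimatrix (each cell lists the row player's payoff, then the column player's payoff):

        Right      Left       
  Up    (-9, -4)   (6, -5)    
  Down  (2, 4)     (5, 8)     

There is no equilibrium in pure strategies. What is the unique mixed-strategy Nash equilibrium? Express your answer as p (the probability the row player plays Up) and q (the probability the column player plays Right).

The row player's mix must leave the column player indifferent between Right and Left.
  the column player's expected payoff from Right: p·(-4) + (1−p)·4 = -8p + 4
  the column player's expected payoff from Left: p·(-5) + (1−p)·8 = -13p + 8
  -8p + 4 = -13p + 8  ⇒  5p = 4  ⇒  p = 4/5.
The row player's indifference between Up and Down determines the column player's mixing probability q:
  the row player's expected payoff from Up: q·(-9) + (1−q)·6 = -15q + 6
  the row player's expected payoff from Down: q·2 + (1−q)·5 = -3q + 5
  -15q + 6 = -3q + 5  ⇒  -12q = -1  ⇒  q = 1/12.

p = 4/5, q = 1/12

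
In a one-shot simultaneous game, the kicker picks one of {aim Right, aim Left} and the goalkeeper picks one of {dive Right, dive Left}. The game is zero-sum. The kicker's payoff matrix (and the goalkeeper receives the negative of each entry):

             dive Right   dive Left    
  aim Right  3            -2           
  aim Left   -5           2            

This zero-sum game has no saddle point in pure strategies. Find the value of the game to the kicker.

v = -1/3

The kicker's indifference between aim Right and aim Left determines the goalkeeper's mixing probability q:
  the kicker's payoff from aim Right: q·3 + (1−q)·(-2) = 5q - 2
  the kicker's payoff from aim Left: q·(-5) + (1−q)·2 = -7q + 2
  5q - 2 = -7q + 2  ⇒  12q = 4  ⇒  q = 1/3.
The value is the kicker's expected payoff against this mix (using aim Right): (1/3)·3 + (2/3)·(-2) = -1/3.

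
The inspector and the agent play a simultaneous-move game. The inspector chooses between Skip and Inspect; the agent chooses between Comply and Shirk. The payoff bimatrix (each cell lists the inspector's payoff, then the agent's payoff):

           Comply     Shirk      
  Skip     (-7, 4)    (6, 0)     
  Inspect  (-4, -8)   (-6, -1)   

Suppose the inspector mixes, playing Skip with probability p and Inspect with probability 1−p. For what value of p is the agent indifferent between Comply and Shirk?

The agent's indifference between Comply and Shirk determines the inspector's mixing probability p:
  the agent's expected payoff from Comply: p·4 + (1−p)·(-8) = 12p - 8
  the agent's expected payoff from Shirk: p·0 + (1−p)·(-1) = p - 1
  12p - 8 = p - 1  ⇒  11p = 7  ⇒  p = 7/11.

p = 7/11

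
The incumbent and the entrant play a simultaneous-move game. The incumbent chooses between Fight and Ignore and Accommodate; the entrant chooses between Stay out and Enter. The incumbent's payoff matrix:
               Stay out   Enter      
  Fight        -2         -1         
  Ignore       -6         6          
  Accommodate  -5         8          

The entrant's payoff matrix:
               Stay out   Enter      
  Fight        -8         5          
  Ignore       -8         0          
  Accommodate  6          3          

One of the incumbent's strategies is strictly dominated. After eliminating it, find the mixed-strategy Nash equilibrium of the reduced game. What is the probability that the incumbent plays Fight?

p = 3/16

The incumbent's strategy Ignore is strictly dominated by Accommodate: -5 > -6 and 8 > 6. Eliminate Ignore.
For the entrant to be willing to mix, the entrant must be indifferent between Stay out and Enter, which pins down the incumbent's mix.
  the entrant's expected payoff from Stay out: p·(-8) + (1−p)·6 = -14p + 6
  the entrant's expected payoff from Enter: p·5 + (1−p)·3 = 2p + 3
  -14p + 6 = 2p + 3  ⇒  -16p = -3  ⇒  p = 3/16.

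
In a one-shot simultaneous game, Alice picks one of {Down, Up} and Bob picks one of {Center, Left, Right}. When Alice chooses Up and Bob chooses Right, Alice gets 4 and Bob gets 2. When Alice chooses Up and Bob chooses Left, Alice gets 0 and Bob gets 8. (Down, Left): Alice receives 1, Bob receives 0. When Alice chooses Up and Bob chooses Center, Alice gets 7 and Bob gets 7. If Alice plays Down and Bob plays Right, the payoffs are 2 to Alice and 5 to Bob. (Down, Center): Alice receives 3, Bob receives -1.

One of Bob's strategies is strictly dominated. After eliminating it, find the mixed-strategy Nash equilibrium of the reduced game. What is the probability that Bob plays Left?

q = 2/3

Bob's strategy Center is strictly dominated by Left: 0 > -1 and 8 > 7. Eliminate Center.
In a mixed equilibrium Alice is indifferent between Down and Up; this condition fixes q.
  Alice's expected payoff from Down: q·1 + (1−q)·2 = -q + 2
  Alice's expected payoff from Up: q·0 + (1−q)·4 = -4q + 4
  -q + 2 = -4q + 4  ⇒  3q = 2  ⇒  q = 2/3.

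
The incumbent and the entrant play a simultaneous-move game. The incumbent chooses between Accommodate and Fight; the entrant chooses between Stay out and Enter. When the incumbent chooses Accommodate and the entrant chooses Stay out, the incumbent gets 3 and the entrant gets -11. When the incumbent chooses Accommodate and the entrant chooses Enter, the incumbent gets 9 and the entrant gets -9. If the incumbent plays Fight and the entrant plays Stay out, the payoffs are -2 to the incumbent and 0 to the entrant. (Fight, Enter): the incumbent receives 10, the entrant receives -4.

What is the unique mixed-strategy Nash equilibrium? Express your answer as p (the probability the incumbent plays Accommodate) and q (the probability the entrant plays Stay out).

The incumbent's mix must leave the entrant indifferent between Stay out and Enter.
  the entrant's expected payoff from Stay out: p·(-11) + (1−p)·0 = -11p
  the entrant's expected payoff from Enter: p·(-9) + (1−p)·(-4) = -5p - 4
  -11p = -5p - 4  ⇒  -6p = -4  ⇒  p = 2/3.
The incumbent's indifference between Accommodate and Fight determines the entrant's mixing probability q:
  the incumbent's expected payoff from Accommodate: q·3 + (1−q)·9 = -6q + 9
  the incumbent's expected payoff from Fight: q·(-2) + (1−q)·10 = -12q + 10
  -6q + 9 = -12q + 10  ⇒  6q = 1  ⇒  q = 1/6.

p = 2/3, q = 1/6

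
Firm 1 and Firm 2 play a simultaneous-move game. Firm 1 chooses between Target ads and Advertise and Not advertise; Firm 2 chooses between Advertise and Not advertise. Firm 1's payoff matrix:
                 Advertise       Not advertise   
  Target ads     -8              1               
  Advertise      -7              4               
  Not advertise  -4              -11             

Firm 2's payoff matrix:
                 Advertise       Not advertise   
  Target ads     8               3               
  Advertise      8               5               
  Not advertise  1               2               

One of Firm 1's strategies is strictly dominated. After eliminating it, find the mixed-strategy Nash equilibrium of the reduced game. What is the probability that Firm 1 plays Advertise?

Firm 1's strategy Target ads is strictly dominated by Advertise: -7 > -8 and 4 > 1. Eliminate Target ads.
Set Firm 2's expected payoff from Advertise equal to that from Not advertise:
  Firm 2's expected payoff from Advertise: p·8 + (1−p)·1 = 7p + 1
  Firm 2's expected payoff from Not advertise: p·5 + (1−p)·2 = 3p + 2
  7p + 1 = 3p + 2  ⇒  4p = 1  ⇒  p = 1/4.

p = 1/4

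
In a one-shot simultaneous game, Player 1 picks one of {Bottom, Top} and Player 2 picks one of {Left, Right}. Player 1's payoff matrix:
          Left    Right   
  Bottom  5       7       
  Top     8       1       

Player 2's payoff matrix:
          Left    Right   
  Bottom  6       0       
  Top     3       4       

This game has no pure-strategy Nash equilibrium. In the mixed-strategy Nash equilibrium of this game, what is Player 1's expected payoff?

For Player 1 to be willing to mix, Player 1 must be indifferent between Bottom and Top, which pins down Player 2's mix.
  Player 1's payoff from Bottom: q·5 + (1−q)·7 = -2q + 7
  Player 1's payoff from Top: q·8 + (1−q)·1 = 7q + 1
  -2q + 7 = 7q + 1  ⇒  -9q = -6  ⇒  q = 2/3.
At equilibrium Player 1 is indifferent across rows, so Player 1's payoff equals the payoff from Bottom: (2/3)·5 + (1/3)·7 = 17/3.

17/3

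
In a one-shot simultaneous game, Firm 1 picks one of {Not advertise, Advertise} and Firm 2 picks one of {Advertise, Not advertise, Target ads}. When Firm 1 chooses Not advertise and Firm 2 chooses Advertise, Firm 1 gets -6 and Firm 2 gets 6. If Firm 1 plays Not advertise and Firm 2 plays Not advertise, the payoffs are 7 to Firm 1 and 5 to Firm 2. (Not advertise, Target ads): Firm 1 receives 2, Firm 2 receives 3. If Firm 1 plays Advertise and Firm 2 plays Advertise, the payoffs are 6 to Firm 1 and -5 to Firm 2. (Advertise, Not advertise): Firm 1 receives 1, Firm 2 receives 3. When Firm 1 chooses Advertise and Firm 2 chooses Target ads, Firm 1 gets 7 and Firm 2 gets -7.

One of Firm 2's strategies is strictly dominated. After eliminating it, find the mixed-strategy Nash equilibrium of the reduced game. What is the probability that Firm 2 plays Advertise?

q = 1/3

Firm 2's strategy Target ads is strictly dominated by Advertise: 6 > 3 and -5 > -7. Eliminate Target ads.
Firm 2's mix must leave Firm 1 indifferent between Not advertise and Advertise.
  Firm 1's payoff to Not advertise: q·(-6) + (1−q)·7 = -13q + 7
  Firm 1's payoff to Advertise: q·6 + (1−q)·1 = 5q + 1
  -13q + 7 = 5q + 1  ⇒  -18q = -6  ⇒  q = 1/3.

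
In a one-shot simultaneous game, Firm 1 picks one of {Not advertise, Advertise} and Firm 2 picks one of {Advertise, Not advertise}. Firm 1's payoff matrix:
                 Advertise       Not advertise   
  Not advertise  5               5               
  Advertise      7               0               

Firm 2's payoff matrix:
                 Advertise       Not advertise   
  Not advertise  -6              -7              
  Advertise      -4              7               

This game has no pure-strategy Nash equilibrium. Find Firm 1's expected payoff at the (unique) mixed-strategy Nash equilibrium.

Set Firm 1's expected payoff from Not advertise equal to that from Advertise:
  Firm 1's expected payoff from Not advertise: q·5 + (1−q)·5 = 5
  Firm 1's expected payoff from Advertise: q·7 + (1−q)·0 = 7q
  5 = 7q  ⇒  -7q = -5  ⇒  q = 5/7.
At equilibrium Firm 1 is indifferent across rows, so Firm 1's payoff equals the payoff from Not advertise: (5/7)·5 + (2/7)·5 = 5.

5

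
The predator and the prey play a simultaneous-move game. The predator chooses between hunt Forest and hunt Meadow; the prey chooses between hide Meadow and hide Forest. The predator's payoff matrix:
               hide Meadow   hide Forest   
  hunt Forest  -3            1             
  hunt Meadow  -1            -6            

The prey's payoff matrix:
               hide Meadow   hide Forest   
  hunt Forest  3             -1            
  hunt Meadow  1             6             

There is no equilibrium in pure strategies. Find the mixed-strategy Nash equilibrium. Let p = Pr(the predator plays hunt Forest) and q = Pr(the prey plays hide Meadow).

The prey's indifference between hide Meadow and hide Forest determines the predator's mixing probability p:
  the prey's payoff to hide Meadow: p·3 + (1−p)·1 = 2p + 1
  the prey's payoff to hide Forest: p·(-1) + (1−p)·6 = -7p + 6
  2p + 1 = -7p + 6  ⇒  9p = 5  ⇒  p = 5/9.
The predator's indifference between hunt Forest and hunt Meadow determines the prey's mixing probability q:
  the predator's payoff to hunt Forest: q·(-3) + (1−q)·1 = -4q + 1
  the predator's payoff to hunt Meadow: q·(-1) + (1−q)·(-6) = 5q - 6
  -4q + 1 = 5q - 6  ⇒  -9q = -7  ⇒  q = 7/9.

p = 5/9, q = 7/9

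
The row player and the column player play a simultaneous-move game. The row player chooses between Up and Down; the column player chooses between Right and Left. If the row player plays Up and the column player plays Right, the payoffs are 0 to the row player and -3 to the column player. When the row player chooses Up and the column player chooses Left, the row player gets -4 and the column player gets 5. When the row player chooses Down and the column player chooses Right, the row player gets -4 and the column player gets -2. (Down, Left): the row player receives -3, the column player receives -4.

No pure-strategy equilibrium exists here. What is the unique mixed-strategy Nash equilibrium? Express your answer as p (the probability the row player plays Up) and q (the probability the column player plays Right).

p = 1/5, q = 1/5

The row player's mix must leave the column player indifferent between Right and Left.
  the column player's expected payoff from Right: p·(-3) + (1−p)·(-2) = -p - 2
  the column player's expected payoff from Left: p·5 + (1−p)·(-4) = 9p - 4
  -p - 2 = 9p - 4  ⇒  -10p = -2  ⇒  p = 1/5.
The row player's indifference between Up and Down determines the column player's mixing probability q:
  the row player's payoff from Up: q·0 + (1−q)·(-4) = 4q - 4
  the row player's payoff from Down: q·(-4) + (1−q)·(-3) = -q - 3
  4q - 4 = -q - 3  ⇒  5q = 1  ⇒  q = 1/5.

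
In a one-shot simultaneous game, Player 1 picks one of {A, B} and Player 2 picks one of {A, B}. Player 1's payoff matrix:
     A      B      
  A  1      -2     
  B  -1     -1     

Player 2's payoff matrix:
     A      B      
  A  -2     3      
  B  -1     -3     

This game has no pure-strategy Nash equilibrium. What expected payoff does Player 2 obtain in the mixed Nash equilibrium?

-9/7

In a mixed equilibrium Player 2 is indifferent between A and B; this condition fixes p.
  Player 2's payoff from A: p·(-2) + (1−p)·(-1) = -p - 1
  Player 2's payoff from B: p·3 + (1−p)·(-3) = 6p - 3
  -p - 1 = 6p - 3  ⇒  -7p = -2  ⇒  p = 2/7.
At equilibrium Player 2 is indifferent across columns, so Player 2's payoff equals the payoff from A: (2/7)·(-2) + (5/7)·(-1) = -9/7.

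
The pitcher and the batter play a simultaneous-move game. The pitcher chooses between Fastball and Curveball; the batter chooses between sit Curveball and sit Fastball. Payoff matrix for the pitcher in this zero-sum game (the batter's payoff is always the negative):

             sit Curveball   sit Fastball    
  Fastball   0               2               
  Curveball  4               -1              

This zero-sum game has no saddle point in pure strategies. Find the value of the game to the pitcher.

v = 8/7

For the pitcher to be willing to mix, the pitcher must be indifferent between Fastball and Curveball, which pins down the batter's mix.
  the pitcher's expected payoff from Fastball: q·0 + (1−q)·2 = -2q + 2
  the pitcher's expected payoff from Curveball: q·4 + (1−q)·(-1) = 5q - 1
  -2q + 2 = 5q - 1  ⇒  -7q = -3  ⇒  q = 3/7.
The value is the pitcher's expected payoff against this mix (using Fastball): (3/7)·0 + (4/7)·2 = 8/7.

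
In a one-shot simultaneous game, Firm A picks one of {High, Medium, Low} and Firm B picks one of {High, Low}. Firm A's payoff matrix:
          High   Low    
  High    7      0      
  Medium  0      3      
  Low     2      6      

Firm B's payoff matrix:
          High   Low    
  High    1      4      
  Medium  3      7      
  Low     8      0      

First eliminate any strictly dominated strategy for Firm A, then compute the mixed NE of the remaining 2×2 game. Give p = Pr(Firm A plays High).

Firm A's strategy Medium is strictly dominated by Low: 2 > 0 and 6 > 3. Eliminate Medium.
Firm A's mix must leave Firm B indifferent between High and Low.
  Firm B's payoff to High: p·1 + (1−p)·8 = -7p + 8
  Firm B's payoff to Low: p·4 + (1−p)·0 = 4p
  -7p + 8 = 4p  ⇒  -11p = -8  ⇒  p = 8/11.

p = 8/11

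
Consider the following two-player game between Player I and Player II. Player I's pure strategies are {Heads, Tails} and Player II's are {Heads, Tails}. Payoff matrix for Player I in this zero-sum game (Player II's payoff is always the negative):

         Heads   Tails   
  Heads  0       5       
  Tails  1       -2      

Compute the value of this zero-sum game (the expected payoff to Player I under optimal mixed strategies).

Player I's indifference between Heads and Tails determines Player II's mixing probability q:
  Player I's payoff from Heads: q·0 + (1−q)·5 = -5q + 5
  Player I's payoff from Tails: q·1 + (1−q)·(-2) = 3q - 2
  -5q + 5 = 3q - 2  ⇒  -8q = -7  ⇒  q = 7/8.
The value is Player I's expected payoff against this mix (using Heads): (7/8)·0 + (1/8)·5 = 5/8.

v = 5/8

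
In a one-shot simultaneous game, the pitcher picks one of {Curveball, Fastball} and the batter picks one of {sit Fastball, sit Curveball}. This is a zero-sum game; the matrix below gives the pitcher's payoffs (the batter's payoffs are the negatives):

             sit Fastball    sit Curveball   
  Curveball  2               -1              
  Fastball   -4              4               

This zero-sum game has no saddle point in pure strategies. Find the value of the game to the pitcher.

For the pitcher to be willing to mix, the pitcher must be indifferent between Curveball and Fastball, which pins down the batter's mix.
  the pitcher's payoff to Curveball: q·2 + (1−q)·(-1) = 3q - 1
  the pitcher's payoff to Fastball: q·(-4) + (1−q)·4 = -8q + 4
  3q - 1 = -8q + 4  ⇒  11q = 5  ⇒  q = 5/11.
The value is the pitcher's expected payoff against this mix (using Curveball): (5/11)·2 + (6/11)·(-1) = 4/11.

v = 4/11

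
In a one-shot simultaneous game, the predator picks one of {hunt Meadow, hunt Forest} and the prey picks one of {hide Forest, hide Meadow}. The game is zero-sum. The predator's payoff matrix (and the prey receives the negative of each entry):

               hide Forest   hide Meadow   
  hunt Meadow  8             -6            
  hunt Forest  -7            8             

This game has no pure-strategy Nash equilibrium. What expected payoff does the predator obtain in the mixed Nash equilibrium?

Set the predator's expected payoff from hunt Meadow equal to that from hunt Forest:
  the predator's payoff from hunt Meadow: q·8 + (1−q)·(-6) = 14q - 6
  the predator's payoff from hunt Forest: q·(-7) + (1−q)·8 = -15q + 8
  14q - 6 = -15q + 8  ⇒  29q = 14  ⇒  q = 14/29.
At equilibrium the predator is indifferent across rows, so the predator's payoff equals the payoff from hunt Meadow: (14/29)·8 + (15/29)·(-6) = 22/29.

22/29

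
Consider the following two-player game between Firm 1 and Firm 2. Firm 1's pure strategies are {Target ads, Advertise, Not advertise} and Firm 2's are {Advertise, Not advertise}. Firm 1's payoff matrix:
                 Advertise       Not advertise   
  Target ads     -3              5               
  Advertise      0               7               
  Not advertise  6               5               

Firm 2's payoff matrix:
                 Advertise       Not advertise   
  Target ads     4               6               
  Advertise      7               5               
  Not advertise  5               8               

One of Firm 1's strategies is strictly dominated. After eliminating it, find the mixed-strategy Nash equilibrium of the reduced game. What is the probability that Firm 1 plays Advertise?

p = 3/5

Firm 1's strategy Target ads is strictly dominated by Advertise: 0 > -3 and 7 > 5. Eliminate Target ads.
For Firm 2 to be willing to mix, Firm 2 must be indifferent between Advertise and Not advertise, which pins down Firm 1's mix.
  Firm 2's payoff to Advertise: p·7 + (1−p)·5 = 2p + 5
  Firm 2's payoff to Not advertise: p·5 + (1−p)·8 = -3p + 8
  2p + 5 = -3p + 8  ⇒  5p = 3  ⇒  p = 3/5.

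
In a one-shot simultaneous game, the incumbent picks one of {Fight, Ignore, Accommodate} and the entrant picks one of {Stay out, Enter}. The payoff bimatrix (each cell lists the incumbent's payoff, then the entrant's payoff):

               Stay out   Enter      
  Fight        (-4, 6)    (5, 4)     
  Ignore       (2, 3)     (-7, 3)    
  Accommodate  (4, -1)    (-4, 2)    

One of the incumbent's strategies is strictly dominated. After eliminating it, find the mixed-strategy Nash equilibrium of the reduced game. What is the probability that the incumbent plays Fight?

The incumbent's strategy Ignore is strictly dominated by Accommodate: 4 > 2 and -4 > -7. Eliminate Ignore.
The incumbent's mix must leave the entrant indifferent between Stay out and Enter.
  the entrant's payoff from Stay out: p·6 + (1−p)·(-1) = 7p - 1
  the entrant's payoff from Enter: p·4 + (1−p)·2 = 2p + 2
  7p - 1 = 2p + 2  ⇒  5p = 3  ⇒  p = 3/5.

p = 3/5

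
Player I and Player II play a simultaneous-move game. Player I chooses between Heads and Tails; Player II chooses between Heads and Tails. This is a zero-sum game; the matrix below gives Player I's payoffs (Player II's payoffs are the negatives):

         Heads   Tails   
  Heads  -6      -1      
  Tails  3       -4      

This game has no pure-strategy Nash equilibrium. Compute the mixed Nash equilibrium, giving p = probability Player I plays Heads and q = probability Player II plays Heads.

Player II's indifference between Heads and Tails determines Player I's mixing probability p:
  Player II's payoff from Heads: p·6 + (1−p)·(-3) = 9p - 3
  Player II's payoff from Tails: p·1 + (1−p)·4 = -3p + 4
  9p - 3 = -3p + 4  ⇒  12p = 7  ⇒  p = 7/12.
Player I's indifference between Heads and Tails determines Player II's mixing probability q:
  Player I's payoff to Heads: q·(-6) + (1−q)·(-1) = -5q - 1
  Player I's payoff to Tails: q·3 + (1−q)·(-4) = 7q - 4
  -5q - 1 = 7q - 4  ⇒  -12q = -3  ⇒  q = 1/4.

p = 7/12, q = 1/4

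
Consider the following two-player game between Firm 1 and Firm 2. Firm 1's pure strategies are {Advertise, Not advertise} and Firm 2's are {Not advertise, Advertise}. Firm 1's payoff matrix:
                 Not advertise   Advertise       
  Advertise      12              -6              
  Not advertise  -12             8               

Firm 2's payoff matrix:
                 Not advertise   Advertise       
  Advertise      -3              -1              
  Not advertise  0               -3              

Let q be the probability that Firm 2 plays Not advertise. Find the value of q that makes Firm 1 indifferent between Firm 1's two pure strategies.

q = 7/19

For Firm 1 to be willing to mix, Firm 1 must be indifferent between Advertise and Not advertise, which pins down Firm 2's mix.
  Firm 1's expected payoff from Advertise: q·12 + (1−q)·(-6) = 18q - 6
  Firm 1's expected payoff from Not advertise: q·(-12) + (1−q)·8 = -20q + 8
  18q - 6 = -20q + 8  ⇒  38q = 14  ⇒  q = 7/19.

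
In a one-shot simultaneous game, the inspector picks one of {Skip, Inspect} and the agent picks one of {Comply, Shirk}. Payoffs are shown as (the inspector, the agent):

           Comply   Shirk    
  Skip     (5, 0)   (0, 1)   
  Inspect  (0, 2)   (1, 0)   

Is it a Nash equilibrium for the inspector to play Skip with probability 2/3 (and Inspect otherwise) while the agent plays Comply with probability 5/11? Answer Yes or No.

Given the agent's mix q = 5/11, the inspector's payoff from Skip is 25/11 but from Inspect is 6/11. The inspector strictly prefers Skip, so the inspector would not mix.
So the proposed profile is not a Nash equilibrium.

No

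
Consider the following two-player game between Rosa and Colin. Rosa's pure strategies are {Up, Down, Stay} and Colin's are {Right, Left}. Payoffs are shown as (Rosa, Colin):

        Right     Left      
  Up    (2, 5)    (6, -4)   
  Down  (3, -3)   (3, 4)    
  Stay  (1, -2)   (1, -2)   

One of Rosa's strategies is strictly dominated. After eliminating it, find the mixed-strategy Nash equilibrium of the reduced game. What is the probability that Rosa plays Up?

p = 7/16

Rosa's strategy Stay is strictly dominated by Down: 3 > 1 and 3 > 1. Eliminate Stay.
In a mixed equilibrium Colin is indifferent between Right and Left; this condition fixes p.
  Colin's expected payoff from Right: p·5 + (1−p)·(-3) = 8p - 3
  Colin's expected payoff from Left: p·(-4) + (1−p)·4 = -8p + 4
  8p - 3 = -8p + 4  ⇒  16p = 7  ⇒  p = 7/16.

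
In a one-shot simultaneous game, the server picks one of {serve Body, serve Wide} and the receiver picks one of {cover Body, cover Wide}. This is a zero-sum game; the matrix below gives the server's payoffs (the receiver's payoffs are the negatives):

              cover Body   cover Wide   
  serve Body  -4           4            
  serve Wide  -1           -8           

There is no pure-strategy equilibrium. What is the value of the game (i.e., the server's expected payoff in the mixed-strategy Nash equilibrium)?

The server's indifference between serve Body and serve Wide determines the receiver's mixing probability q:
  the server's expected payoff from serve Body: q·(-4) + (1−q)·4 = -8q + 4
  the server's expected payoff from serve Wide: q·(-1) + (1−q)·(-8) = 7q - 8
  -8q + 4 = 7q - 8  ⇒  -15q = -12  ⇒  q = 4/5.
The value is the server's expected payoff against this mix (using serve Body): (4/5)·(-4) + (1/5)·4 = -12/5.

v = -12/5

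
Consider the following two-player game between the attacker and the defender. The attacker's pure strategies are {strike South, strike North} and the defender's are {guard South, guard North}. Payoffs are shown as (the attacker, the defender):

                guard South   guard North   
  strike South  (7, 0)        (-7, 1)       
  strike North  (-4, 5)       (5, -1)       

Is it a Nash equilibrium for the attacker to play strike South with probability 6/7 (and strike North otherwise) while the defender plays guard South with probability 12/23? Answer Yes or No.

Yes

Check the defender's indifference given the attacker's mix p = 6/7:
  payoff from guard South = 5/7; payoff from guard North = 5/7 — equal.
Check the attacker's indifference given the defender's mix q = 12/23:
  payoff from strike South = 7/23; payoff from strike North = 7/23 — equal.
Both players are indifferent, so neither can profitably deviate.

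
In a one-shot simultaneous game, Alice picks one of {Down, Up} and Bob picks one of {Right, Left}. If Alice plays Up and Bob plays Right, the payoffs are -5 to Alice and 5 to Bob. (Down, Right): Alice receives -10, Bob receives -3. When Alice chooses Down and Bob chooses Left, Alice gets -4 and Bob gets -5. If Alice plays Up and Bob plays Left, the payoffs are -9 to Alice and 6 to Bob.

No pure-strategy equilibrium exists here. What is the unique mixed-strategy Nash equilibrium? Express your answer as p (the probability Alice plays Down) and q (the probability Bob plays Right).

p = 1/3, q = 1/2

Set Bob's expected payoff from Right equal to that from Left:
  Bob's payoff to Right: p·(-3) + (1−p)·5 = -8p + 5
  Bob's payoff to Left: p·(-5) + (1−p)·6 = -11p + 6
  -8p + 5 = -11p + 6  ⇒  3p = 1  ⇒  p = 1/3.
Alice's indifference between Down and Up determines Bob's mixing probability q:
  Alice's expected payoff from Down: q·(-10) + (1−q)·(-4) = -6q - 4
  Alice's expected payoff from Up: q·(-5) + (1−q)·(-9) = 4q - 9
  -6q - 4 = 4q - 9  ⇒  -10q = -5  ⇒  q = 1/2.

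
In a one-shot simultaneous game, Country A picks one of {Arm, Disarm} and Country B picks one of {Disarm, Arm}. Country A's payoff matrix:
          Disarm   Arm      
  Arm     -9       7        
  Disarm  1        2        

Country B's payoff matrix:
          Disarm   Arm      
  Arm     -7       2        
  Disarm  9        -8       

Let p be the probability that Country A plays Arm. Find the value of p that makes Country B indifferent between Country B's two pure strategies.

Country A's mix must leave Country B indifferent between Disarm and Arm.
  Country B's payoff to Disarm: p·(-7) + (1−p)·9 = -16p + 9
  Country B's payoff to Arm: p·2 + (1−p)·(-8) = 10p - 8
  -16p + 9 = 10p - 8  ⇒  -26p = -17  ⇒  p = 17/26.

p = 17/26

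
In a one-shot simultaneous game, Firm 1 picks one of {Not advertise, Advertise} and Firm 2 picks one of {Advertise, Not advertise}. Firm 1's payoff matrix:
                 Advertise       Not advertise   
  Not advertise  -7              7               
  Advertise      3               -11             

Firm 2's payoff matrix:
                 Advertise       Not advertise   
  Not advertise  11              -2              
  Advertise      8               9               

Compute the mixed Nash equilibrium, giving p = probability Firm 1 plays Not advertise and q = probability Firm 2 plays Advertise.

p = 1/14, q = 9/14

Set Firm 2's expected payoff from Advertise equal to that from Not advertise:
  Firm 2's expected payoff from Advertise: p·11 + (1−p)·8 = 3p + 8
  Firm 2's expected payoff from Not advertise: p·(-2) + (1−p)·9 = -11p + 9
  3p + 8 = -11p + 9  ⇒  14p = 1  ⇒  p = 1/14.
In a mixed equilibrium Firm 1 is indifferent between Not advertise and Advertise; this condition fixes q.
  Firm 1's payoff from Not advertise: q·(-7) + (1−q)·7 = -14q + 7
  Firm 1's payoff from Advertise: q·3 + (1−q)·(-11) = 14q - 11
  -14q + 7 = 14q - 11  ⇒  -28q = -18  ⇒  q = 9/14.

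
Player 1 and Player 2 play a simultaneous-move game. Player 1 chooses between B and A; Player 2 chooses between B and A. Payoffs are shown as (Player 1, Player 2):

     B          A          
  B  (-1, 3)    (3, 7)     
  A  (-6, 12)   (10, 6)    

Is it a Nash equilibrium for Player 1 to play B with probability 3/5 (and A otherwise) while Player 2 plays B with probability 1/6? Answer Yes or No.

Given Player 2's mix q = 1/6, Player 1's payoff from B is 7/3 but from A is 22/3. Player 1 strictly prefers A, so Player 1 would not mix.
So the proposed profile is not a Nash equilibrium.

No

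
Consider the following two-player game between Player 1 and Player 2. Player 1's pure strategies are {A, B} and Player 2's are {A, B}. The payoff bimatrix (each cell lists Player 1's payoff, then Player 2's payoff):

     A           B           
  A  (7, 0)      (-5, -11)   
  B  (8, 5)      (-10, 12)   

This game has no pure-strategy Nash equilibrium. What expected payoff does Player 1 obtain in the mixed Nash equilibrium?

5

Player 2's mix must leave Player 1 indifferent between A and B.
  Player 1's payoff to A: q·7 + (1−q)·(-5) = 12q - 5
  Player 1's payoff to B: q·8 + (1−q)·(-10) = 18q - 10
  12q - 5 = 18q - 10  ⇒  -6q = -5  ⇒  q = 5/6.
At equilibrium Player 1 is indifferent across rows, so Player 1's payoff equals the payoff from A: (5/6)·7 + (1/6)·(-5) = 5.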